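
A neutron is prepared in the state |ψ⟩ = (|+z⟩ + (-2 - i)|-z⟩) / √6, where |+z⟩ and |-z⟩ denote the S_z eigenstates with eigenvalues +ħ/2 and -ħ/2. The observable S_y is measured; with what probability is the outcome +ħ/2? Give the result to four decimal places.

0.3333

|+y⟩ = (|+z⟩ + i|-z⟩)/√2, so ⟨+y|ψ⟩ = (2i) / (√2·√6).
P = |2i|² / 12 = 4/12.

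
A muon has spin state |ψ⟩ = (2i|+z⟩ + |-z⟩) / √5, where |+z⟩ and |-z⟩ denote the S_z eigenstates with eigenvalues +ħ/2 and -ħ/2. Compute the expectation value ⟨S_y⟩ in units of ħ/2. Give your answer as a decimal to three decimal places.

⟨σ_y⟩ = 2 Im(a* b)/(|a|²+|b|²) with a = 2i, b = 1.
a* b = -2i, so ⟨σ_y⟩ = -4/5.
⟨S_y⟩ = (ħ/2)·⟨σ_y⟩.

-0.800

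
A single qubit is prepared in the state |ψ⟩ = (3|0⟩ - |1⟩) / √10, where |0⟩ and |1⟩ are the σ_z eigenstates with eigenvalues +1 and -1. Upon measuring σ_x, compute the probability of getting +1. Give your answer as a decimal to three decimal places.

|+x⟩ = (|0⟩ + |1⟩)/√2, so ⟨+x|ψ⟩ = (2) / (√2·√10).
P = |2|² / 20 = 4/20.

0.200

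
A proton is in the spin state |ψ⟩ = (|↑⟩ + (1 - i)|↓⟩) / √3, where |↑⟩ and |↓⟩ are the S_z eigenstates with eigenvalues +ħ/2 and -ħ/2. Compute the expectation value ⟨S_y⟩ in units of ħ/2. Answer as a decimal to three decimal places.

⟨σ_y⟩ = 2 Im(a* b)/(|a|²+|b|²) with a = 1, b = (1 - i).
a* b = (1 - i), so ⟨σ_y⟩ = -2/3.
⟨S_y⟩ = (ħ/2)·⟨σ_y⟩.

-0.667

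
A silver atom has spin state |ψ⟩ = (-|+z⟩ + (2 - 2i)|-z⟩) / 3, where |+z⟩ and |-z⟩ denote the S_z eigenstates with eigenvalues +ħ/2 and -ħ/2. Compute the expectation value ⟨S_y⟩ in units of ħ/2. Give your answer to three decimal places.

⟨σ_y⟩ = 2 Im(a* b)/(|a|²+|b|²) with a = -1, b = (2 - 2i).
a* b = (-2 + 2i), so ⟨σ_y⟩ = 4/9.
⟨S_y⟩ = (ħ/2)·⟨σ_y⟩.

0.444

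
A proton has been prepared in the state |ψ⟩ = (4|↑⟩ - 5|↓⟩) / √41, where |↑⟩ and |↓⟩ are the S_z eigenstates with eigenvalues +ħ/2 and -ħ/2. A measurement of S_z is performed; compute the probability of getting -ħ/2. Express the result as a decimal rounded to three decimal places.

0.610

The -ħ/2 outcome corresponds to |↓⟩. Its amplitude in |ψ⟩ is -5/√41.
P = |-5|² / 41 = 25/41.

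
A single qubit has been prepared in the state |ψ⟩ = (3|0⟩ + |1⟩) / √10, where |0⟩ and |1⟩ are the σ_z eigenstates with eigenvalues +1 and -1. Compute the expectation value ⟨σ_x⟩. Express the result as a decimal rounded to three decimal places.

⟨σ_x⟩ = 2 Re(a* b)/(|a|²+|b|²) with a = 3, b = 1.
a* b = 3, so ⟨σ_x⟩ = 6/10.

0.600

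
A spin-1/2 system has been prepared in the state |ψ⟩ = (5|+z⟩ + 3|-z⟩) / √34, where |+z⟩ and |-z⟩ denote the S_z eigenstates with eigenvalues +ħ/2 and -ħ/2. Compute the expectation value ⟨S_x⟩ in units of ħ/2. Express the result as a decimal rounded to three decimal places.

⟨σ_x⟩ = 2 Re(a* b)/(|a|²+|b|²) with a = 5, b = 3.
a* b = 15, so ⟨σ_x⟩ = 30/34.
⟨S_x⟩ = (ħ/2)·⟨σ_x⟩.

0.882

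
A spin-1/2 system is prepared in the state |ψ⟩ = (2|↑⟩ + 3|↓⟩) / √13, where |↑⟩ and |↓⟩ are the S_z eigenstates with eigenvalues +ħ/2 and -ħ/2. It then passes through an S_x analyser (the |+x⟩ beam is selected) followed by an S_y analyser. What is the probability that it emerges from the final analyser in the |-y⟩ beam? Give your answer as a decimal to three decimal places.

0.481

First analyser (S_x): P(|+x⟩) = |⟨+x|ψ⟩|² = 25/26.
After stage 1 the state is |+x⟩; P(|-y⟩) = |⟨-y|+x⟩|² = 1/2.
Joint probability = 25/26 × 1/2 = 0.481.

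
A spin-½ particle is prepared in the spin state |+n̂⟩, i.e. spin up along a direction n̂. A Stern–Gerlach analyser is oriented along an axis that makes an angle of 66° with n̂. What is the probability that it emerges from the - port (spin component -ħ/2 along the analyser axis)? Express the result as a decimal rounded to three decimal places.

0.297

For spin-½, the probability of finding spin-up along an axis at angle θ to the initial spin direction is cos²(θ/2); spin-down is sin²(θ/2).
θ = 66°, so P = sin²(33°) ≈ 0.297.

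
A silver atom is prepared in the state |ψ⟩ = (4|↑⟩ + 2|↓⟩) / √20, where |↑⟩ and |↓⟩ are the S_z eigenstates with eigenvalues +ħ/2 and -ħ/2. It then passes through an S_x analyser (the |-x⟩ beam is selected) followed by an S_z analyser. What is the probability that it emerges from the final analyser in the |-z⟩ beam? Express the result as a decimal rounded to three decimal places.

First analyser (S_x): P(|-x⟩) = |⟨-x|ψ⟩|² = 4/40.
After stage 1 the state is |-x⟩; P(|-z⟩) = |⟨-z|-x⟩|² = 1/2.
Joint probability = 4/40 × 1/2 = 0.050.

0.050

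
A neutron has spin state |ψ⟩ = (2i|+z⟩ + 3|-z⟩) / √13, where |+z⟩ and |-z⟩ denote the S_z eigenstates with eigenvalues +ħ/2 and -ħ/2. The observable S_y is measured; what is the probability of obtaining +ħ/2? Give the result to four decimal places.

0.0385

|+y⟩ = (|+z⟩ + i|-z⟩)/√2, so ⟨+y|ψ⟩ = (-i) / (√2·√13).
P = |-i|² / 26 = 1/26.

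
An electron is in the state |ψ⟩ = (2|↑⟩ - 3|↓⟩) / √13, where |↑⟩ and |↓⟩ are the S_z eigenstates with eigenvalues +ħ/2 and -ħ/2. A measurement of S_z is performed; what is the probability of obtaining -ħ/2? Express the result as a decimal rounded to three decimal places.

The -ħ/2 outcome corresponds to |↓⟩. Its amplitude in |ψ⟩ is -3/√13.
P = |-3|² / 13 = 9/13.

0.692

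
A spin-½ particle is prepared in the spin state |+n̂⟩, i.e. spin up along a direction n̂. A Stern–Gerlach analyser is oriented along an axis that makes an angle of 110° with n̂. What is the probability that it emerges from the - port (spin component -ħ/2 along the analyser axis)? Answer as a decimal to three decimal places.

For spin-½, the probability of finding spin-up along an axis at angle θ to the initial spin direction is cos²(θ/2); spin-down is sin²(θ/2).
θ = 110°, so P = sin²(55°) ≈ 0.671.

0.671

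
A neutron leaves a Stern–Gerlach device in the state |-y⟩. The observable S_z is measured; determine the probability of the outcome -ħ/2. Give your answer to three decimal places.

In the S_z basis, |-y⟩ = (|+z⟩ - i|-z⟩)/√2 and |-z⟩ = |-z⟩.
|⟨-z|-y⟩|² = 1/2.

0.500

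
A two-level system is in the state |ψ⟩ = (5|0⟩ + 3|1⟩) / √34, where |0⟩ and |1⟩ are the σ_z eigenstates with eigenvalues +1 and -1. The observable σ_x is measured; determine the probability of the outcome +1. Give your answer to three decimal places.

|+x⟩ = (|0⟩ + |1⟩)/√2, so ⟨+x|ψ⟩ = (8) / (√2·√34).
P = |8|² / 68 = 64/68.

0.941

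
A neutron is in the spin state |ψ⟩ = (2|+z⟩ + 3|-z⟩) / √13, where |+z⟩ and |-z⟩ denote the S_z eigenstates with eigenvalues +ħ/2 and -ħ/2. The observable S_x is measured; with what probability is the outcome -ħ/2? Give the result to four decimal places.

0.0385

|-x⟩ = (|+z⟩ - |-z⟩)/√2, so ⟨-x|ψ⟩ = (-1) / (√2·√13).
P = |-1|² / 26 = 1/26.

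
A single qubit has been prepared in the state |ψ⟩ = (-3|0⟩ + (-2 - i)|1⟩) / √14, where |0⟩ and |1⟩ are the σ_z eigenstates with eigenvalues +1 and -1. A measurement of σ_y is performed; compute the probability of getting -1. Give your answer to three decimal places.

0.286

|-y⟩ = (|0⟩ - i|1⟩)/√2, so ⟨-y|ψ⟩ = (-2 - 2i) / (√2·√14).
P = |-2 - 2i|² / 28 = 8/28.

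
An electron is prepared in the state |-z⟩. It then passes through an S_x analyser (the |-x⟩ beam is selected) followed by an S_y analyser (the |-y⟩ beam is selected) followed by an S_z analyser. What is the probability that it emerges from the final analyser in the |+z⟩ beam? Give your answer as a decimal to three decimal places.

First analyser (S_x): from |-z⟩, P(|-x⟩) = 1/2.
After stage 1 the state is |-x⟩; P(|-y⟩) = |⟨-y|-x⟩|² = 1/2.
After stage 2 the state is |-y⟩; P(|+z⟩) = |⟨+z|-y⟩|² = 1/2.
Joint probability = 1/2 × 1/2 × 1/2 = 0.125.

0.125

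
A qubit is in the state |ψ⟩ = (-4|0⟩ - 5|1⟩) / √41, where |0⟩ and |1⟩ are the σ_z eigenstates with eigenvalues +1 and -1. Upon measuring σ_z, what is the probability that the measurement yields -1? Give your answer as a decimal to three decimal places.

The -1 outcome corresponds to |1⟩. Its amplitude in |ψ⟩ is -5/√41.
P = |-5|² / 41 = 25/41.

0.610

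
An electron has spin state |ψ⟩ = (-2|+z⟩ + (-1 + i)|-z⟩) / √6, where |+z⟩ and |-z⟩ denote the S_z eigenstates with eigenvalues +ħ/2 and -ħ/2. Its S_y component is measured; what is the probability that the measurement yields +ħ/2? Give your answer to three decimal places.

|+y⟩ = (|+z⟩ + i|-z⟩)/√2, so ⟨+y|ψ⟩ = (-1 + i) / (√2·√6).
P = |-1 + i|² / 12 = 2/12.

0.167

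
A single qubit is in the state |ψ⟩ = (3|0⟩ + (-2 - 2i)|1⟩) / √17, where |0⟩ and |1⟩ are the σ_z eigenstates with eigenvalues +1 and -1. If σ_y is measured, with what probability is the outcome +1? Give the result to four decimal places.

0.1471

|+y⟩ = (|0⟩ + i|1⟩)/√2, so ⟨+y|ψ⟩ = (1 + 2i) / (√2·√17).
P = |1 + 2i|² / 34 = 5/34.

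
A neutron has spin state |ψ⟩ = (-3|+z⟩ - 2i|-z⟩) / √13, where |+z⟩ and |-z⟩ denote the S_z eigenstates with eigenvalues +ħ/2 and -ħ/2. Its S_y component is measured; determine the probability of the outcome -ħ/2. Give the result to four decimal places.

0.0385

|-y⟩ = (|+z⟩ - i|-z⟩)/√2, so ⟨-y|ψ⟩ = (-1) / (√2·√13).
P = |-1|² / 26 = 1/26.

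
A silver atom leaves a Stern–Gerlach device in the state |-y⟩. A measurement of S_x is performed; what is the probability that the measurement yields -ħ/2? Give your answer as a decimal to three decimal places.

0.500

In the S_z basis, |-y⟩ = (|+z⟩ - i|-z⟩)/√2 and |-x⟩ = (|+z⟩ - |-z⟩)/√2.
|⟨-x|-y⟩|² = 1/2.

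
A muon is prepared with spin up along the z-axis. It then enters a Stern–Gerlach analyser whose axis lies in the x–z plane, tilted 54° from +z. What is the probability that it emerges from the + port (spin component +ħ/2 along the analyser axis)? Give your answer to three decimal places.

0.794

For spin-½, the probability of finding spin-up along an axis at angle θ to the initial spin direction is cos²(θ/2); spin-down is sin²(θ/2).
θ = 54°, so P = cos²(27°) ≈ 0.794.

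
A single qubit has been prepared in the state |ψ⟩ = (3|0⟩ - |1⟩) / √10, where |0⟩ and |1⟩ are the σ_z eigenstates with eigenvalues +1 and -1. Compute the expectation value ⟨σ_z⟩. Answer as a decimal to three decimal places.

⟨σ_z⟩ = |a|² - |b|² divided by |a|²+|b|², with a, b the |0⟩, |1⟩ amplitudes.
= (9 - 1)/10 = 8/10.

0.800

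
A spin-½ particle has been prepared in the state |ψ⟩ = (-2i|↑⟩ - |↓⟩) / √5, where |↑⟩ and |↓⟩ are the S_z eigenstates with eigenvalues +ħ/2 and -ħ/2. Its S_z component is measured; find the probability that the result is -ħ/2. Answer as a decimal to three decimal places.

0.200

The -ħ/2 outcome corresponds to |↓⟩. Its amplitude in |ψ⟩ is -1/√5.
P = |-1|² / 5 = 1/5.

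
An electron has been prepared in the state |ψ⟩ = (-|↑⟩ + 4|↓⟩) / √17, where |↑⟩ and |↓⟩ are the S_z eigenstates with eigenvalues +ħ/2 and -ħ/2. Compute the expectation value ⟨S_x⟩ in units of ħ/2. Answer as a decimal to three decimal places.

-0.471

⟨σ_x⟩ = 2 Re(a* b)/(|a|²+|b|²) with a = -1, b = 4.
a* b = -4, so ⟨σ_x⟩ = -8/17.
⟨S_x⟩ = (ħ/2)·⟨σ_x⟩.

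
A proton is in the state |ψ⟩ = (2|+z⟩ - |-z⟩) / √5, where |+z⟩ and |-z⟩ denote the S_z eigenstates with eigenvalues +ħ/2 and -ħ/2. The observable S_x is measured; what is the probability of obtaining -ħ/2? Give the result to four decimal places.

|-x⟩ = (|+z⟩ - |-z⟩)/√2, so ⟨-x|ψ⟩ = (3) / (√2·√5).
P = |3|² / 10 = 9/10.

0.9000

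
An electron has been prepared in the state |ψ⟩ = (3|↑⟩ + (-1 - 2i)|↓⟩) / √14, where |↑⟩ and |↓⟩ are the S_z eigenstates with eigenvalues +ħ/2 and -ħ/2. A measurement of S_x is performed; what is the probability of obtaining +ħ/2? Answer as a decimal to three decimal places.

|+x⟩ = (|↑⟩ + |↓⟩)/√2, so ⟨+x|ψ⟩ = (2 - 2i) / (√2·√14).
P = |2 - 2i|² / 28 = 8/28.

0.286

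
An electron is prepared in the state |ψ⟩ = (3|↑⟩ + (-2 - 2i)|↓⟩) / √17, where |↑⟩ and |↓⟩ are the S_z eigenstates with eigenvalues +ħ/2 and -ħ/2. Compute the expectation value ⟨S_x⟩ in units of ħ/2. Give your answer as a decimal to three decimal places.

⟨σ_x⟩ = 2 Re(a* b)/(|a|²+|b|²) with a = 3, b = (-2 - 2i).
a* b = (-6 - 6i), so ⟨σ_x⟩ = -12/17.
⟨S_x⟩ = (ħ/2)·⟨σ_x⟩.

-0.706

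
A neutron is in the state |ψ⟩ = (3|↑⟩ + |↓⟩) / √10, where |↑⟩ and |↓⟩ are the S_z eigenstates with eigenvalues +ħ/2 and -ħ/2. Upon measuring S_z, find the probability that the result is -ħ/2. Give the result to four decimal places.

The -ħ/2 outcome corresponds to |↓⟩. Its amplitude in |ψ⟩ is 1/√10.
P = |1|² / 10 = 1/10.

0.1000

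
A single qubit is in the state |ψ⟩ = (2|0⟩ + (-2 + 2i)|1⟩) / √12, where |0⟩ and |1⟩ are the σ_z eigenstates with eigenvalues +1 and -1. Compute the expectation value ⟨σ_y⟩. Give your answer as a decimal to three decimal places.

⟨σ_y⟩ = 2 Im(a* b)/(|a|²+|b|²) with a = 2, b = (-2 + 2i).
a* b = (-4 + 4i), so ⟨σ_y⟩ = 8/12.

0.667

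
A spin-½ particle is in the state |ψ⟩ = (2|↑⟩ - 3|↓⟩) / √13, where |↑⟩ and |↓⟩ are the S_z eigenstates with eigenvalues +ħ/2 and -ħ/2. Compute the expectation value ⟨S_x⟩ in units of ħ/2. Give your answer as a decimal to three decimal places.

⟨σ_x⟩ = 2 Re(a* b)/(|a|²+|b|²) with a = 2, b = -3.
a* b = -6, so ⟨σ_x⟩ = -12/13.
⟨S_x⟩ = (ħ/2)·⟨σ_x⟩.

-0.923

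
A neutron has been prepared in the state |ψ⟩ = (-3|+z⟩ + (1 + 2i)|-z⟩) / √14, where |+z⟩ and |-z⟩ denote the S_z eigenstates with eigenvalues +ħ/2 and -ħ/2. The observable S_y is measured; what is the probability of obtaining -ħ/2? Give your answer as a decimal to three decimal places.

0.929

|-y⟩ = (|+z⟩ - i|-z⟩)/√2, so ⟨-y|ψ⟩ = (-5 + i) / (√2·√14).
P = |-5 + i|² / 28 = 26/28.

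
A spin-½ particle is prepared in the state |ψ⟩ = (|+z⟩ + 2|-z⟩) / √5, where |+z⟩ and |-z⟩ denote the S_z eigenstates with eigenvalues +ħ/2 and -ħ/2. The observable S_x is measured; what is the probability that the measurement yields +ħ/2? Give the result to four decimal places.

0.9000

|+x⟩ = (|+z⟩ + |-z⟩)/√2, so ⟨+x|ψ⟩ = (3) / (√2·√5).
P = |3|² / 10 = 9/10.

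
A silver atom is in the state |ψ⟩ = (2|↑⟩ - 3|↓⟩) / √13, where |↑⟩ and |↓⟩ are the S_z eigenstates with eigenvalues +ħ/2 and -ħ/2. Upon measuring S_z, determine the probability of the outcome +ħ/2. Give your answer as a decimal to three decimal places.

0.308

The +ħ/2 outcome corresponds to |↑⟩. Its amplitude in |ψ⟩ is 2/√13.
P = |2|² / 13 = 4/13.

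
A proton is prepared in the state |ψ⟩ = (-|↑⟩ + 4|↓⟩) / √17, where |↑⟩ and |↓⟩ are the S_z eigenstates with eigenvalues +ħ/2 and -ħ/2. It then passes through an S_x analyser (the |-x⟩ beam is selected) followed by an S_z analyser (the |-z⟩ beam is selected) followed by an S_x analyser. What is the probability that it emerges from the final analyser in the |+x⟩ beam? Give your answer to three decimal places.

0.184

First analyser (S_x): P(|-x⟩) = |⟨-x|ψ⟩|² = 25/34.
After stage 1 the state is |-x⟩; P(|-z⟩) = |⟨-z|-x⟩|² = 1/2.
After stage 2 the state is |-z⟩; P(|+x⟩) = |⟨+x|-z⟩|² = 1/2.
Joint probability = 25/34 × 1/2 × 1/2 = 0.184.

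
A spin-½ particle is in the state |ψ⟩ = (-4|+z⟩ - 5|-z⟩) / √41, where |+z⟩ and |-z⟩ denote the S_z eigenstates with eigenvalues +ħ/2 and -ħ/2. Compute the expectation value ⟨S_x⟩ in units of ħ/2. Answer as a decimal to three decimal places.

0.976

⟨σ_x⟩ = 2 Re(a* b)/(|a|²+|b|²) with a = -4, b = -5.
a* b = 20, so ⟨σ_x⟩ = 40/41.
⟨S_x⟩ = (ħ/2)·⟨σ_x⟩.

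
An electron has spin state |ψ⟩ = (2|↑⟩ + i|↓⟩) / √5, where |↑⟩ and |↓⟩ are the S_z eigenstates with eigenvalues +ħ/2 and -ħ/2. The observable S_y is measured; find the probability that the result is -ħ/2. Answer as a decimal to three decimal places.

|-y⟩ = (|↑⟩ - i|↓⟩)/√2, so ⟨-y|ψ⟩ = (1) / (√2·√5).
P = |1|² / 10 = 1/10.

0.100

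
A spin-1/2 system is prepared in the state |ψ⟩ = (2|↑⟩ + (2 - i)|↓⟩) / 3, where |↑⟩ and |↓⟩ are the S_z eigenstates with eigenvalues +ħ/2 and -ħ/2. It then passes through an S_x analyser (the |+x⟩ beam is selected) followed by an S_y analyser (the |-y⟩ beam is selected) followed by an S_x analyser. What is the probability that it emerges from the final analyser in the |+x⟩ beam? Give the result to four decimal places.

First analyser (S_x): P(|+x⟩) = |⟨+x|ψ⟩|² = 17/18.
After stage 1 the state is |+x⟩; P(|-y⟩) = |⟨-y|+x⟩|² = 1/2.
After stage 2 the state is |-y⟩; P(|+x⟩) = |⟨+x|-y⟩|² = 1/2.
Joint probability = 17/18 × 1/2 × 1/2 = 0.2361.

0.2361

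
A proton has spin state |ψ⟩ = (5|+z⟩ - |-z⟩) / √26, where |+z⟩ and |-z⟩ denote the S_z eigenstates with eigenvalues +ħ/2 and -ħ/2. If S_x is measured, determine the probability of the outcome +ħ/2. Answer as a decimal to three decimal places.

0.308

|+x⟩ = (|+z⟩ + |-z⟩)/√2, so ⟨+x|ψ⟩ = (4) / (√2·√26).
P = |4|² / 52 = 16/52.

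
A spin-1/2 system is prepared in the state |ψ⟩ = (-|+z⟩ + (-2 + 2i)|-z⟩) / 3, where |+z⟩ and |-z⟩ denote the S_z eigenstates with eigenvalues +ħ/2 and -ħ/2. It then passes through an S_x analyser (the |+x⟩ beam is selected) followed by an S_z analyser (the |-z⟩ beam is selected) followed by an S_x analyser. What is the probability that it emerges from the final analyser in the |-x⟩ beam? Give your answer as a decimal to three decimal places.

First analyser (S_x): P(|+x⟩) = |⟨+x|ψ⟩|² = 13/18.
After stage 1 the state is |+x⟩; P(|-z⟩) = |⟨-z|+x⟩|² = 1/2.
After stage 2 the state is |-z⟩; P(|-x⟩) = |⟨-x|-z⟩|² = 1/2.
Joint probability = 13/18 × 1/2 × 1/2 = 0.181.

0.181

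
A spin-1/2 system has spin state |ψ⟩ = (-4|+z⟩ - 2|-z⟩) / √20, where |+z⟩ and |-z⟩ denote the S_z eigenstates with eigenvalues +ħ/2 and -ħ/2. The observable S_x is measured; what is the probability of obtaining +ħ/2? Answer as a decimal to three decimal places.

0.900

|+x⟩ = (|+z⟩ + |-z⟩)/√2, so ⟨+x|ψ⟩ = (-6) / (√2·√20).
P = |-6|² / 40 = 36/40.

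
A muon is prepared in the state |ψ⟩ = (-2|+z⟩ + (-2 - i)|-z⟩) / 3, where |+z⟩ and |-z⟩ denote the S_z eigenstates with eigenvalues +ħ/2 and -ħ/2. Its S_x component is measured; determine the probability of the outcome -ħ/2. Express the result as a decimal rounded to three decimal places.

0.056

|-x⟩ = (|+z⟩ - |-z⟩)/√2, so ⟨-x|ψ⟩ = (i) / (√2·3).
P = |i|² / 18 = 1/18.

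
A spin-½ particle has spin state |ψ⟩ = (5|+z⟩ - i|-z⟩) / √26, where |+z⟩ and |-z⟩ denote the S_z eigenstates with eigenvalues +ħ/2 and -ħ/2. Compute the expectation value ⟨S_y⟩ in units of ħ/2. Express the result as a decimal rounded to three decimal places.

⟨σ_y⟩ = 2 Im(a* b)/(|a|²+|b|²) with a = 5, b = -i.
a* b = -5i, so ⟨σ_y⟩ = -10/26.
⟨S_y⟩ = (ħ/2)·⟨σ_y⟩.

-0.385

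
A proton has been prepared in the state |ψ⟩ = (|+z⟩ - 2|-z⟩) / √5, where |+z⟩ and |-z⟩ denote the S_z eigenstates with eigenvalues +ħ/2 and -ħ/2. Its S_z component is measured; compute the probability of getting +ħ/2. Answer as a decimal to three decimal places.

The +ħ/2 outcome corresponds to |+z⟩. Its amplitude in |ψ⟩ is 1/√5.
P = |1|² / 5 = 1/5.

0.200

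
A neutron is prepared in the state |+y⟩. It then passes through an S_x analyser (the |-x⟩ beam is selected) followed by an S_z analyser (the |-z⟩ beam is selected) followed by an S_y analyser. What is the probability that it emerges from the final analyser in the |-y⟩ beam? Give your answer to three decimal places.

0.125

First analyser (S_x): from |+y⟩, P(|-x⟩) = 1/2.
After stage 1 the state is |-x⟩; P(|-z⟩) = |⟨-z|-x⟩|² = 1/2.
After stage 2 the state is |-z⟩; P(|-y⟩) = |⟨-y|-z⟩|² = 1/2.
Joint probability = 1/2 × 1/2 × 1/2 = 0.125.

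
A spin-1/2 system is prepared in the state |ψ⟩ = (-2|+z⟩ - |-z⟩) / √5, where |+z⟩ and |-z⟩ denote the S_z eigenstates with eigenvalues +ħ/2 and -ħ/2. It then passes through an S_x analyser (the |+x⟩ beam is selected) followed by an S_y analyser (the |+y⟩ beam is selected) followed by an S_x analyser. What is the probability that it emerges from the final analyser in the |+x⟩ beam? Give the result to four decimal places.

First analyser (S_x): P(|+x⟩) = |⟨+x|ψ⟩|² = 9/10.
After stage 1 the state is |+x⟩; P(|+y⟩) = |⟨+y|+x⟩|² = 1/2.
After stage 2 the state is |+y⟩; P(|+x⟩) = |⟨+x|+y⟩|² = 1/2.
Joint probability = 9/10 × 1/2 × 1/2 = 0.2250.

0.2250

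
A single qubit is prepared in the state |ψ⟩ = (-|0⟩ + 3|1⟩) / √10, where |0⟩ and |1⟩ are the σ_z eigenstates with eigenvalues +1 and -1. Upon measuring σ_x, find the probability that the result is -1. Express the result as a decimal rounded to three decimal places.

|-x⟩ = (|0⟩ - |1⟩)/√2, so ⟨-x|ψ⟩ = (-4) / (√2·√10).
P = |-4|² / 20 = 16/20.

0.800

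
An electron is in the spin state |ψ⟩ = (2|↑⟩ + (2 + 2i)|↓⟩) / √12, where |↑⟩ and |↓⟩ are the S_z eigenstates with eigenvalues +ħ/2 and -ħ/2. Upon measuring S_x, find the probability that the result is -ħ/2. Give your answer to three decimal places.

|-x⟩ = (|↑⟩ - |↓⟩)/√2, so ⟨-x|ψ⟩ = (-2i) / (√2·√12).
P = |-2i|² / 24 = 4/24.

0.167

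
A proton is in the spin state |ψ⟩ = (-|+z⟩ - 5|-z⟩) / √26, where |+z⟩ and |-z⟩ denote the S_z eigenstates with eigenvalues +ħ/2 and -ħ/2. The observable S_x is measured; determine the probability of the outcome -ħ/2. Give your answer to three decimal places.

0.308

|-x⟩ = (|+z⟩ - |-z⟩)/√2, so ⟨-x|ψ⟩ = (4) / (√2·√26).
P = |4|² / 52 = 16/52.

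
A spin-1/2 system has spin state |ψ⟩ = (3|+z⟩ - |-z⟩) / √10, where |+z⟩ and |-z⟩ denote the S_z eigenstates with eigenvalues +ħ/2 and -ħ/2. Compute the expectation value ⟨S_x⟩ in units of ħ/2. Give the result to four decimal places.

⟨σ_x⟩ = 2 Re(a* b)/(|a|²+|b|²) with a = 3, b = -1.
a* b = -3, so ⟨σ_x⟩ = -6/10.
⟨S_x⟩ = (ħ/2)·⟨σ_x⟩.

-0.6000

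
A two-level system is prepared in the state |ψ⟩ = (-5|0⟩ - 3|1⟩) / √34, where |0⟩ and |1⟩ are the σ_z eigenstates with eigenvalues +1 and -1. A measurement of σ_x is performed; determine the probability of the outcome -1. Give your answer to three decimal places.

0.059

|-x⟩ = (|0⟩ - |1⟩)/√2, so ⟨-x|ψ⟩ = (-2) / (√2·√34).
P = |-2|² / 68 = 4/68.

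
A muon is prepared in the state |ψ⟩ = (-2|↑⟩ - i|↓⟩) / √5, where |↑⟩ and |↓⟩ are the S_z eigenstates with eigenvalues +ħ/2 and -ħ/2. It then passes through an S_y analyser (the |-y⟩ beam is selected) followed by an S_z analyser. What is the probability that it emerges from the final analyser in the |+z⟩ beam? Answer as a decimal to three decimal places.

First analyser (S_y): P(|-y⟩) = |⟨-y|ψ⟩|² = 1/10.
After stage 1 the state is |-y⟩; P(|+z⟩) = |⟨+z|-y⟩|² = 1/2.
Joint probability = 1/10 × 1/2 = 0.050.

0.050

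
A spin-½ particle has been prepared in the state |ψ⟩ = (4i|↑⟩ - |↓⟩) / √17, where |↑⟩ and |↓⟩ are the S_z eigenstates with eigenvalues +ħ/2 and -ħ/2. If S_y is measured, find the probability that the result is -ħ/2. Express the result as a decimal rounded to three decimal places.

0.265

|-y⟩ = (|↑⟩ - i|↓⟩)/√2, so ⟨-y|ψ⟩ = (3i) / (√2·√17).
P = |3i|² / 34 = 9/34.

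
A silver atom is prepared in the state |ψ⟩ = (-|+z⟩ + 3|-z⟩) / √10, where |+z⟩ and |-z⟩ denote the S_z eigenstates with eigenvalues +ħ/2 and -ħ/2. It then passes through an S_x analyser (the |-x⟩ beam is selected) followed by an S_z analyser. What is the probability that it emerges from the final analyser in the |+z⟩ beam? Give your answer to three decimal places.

0.400

First analyser (S_x): P(|-x⟩) = |⟨-x|ψ⟩|² = 16/20.
After stage 1 the state is |-x⟩; P(|+z⟩) = |⟨+z|-x⟩|² = 1/2.
Joint probability = 16/20 × 1/2 = 0.400.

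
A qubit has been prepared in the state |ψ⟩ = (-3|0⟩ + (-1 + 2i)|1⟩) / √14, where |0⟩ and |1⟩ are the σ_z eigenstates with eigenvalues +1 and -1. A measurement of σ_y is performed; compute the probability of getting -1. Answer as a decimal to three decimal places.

0.929

|-y⟩ = (|0⟩ - i|1⟩)/√2, so ⟨-y|ψ⟩ = (-5 - i) / (√2·√14).
P = |-5 - i|² / 28 = 26/28.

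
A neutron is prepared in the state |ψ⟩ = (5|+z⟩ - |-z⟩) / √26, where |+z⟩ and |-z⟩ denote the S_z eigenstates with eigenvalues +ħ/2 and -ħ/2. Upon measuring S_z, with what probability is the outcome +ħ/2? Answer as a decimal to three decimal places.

The +ħ/2 outcome corresponds to |+z⟩. Its amplitude in |ψ⟩ is 5/√26.
P = |5|² / 26 = 25/26.

0.962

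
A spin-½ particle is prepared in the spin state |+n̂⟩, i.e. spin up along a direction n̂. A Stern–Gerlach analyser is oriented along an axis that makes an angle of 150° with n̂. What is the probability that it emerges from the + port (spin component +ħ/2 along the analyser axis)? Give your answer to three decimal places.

For spin-½, the probability of finding spin-up along an axis at angle θ to the initial spin direction is cos²(θ/2); spin-down is sin²(θ/2).
θ = 150°, so P = cos²(75°) ≈ 0.067.

0.067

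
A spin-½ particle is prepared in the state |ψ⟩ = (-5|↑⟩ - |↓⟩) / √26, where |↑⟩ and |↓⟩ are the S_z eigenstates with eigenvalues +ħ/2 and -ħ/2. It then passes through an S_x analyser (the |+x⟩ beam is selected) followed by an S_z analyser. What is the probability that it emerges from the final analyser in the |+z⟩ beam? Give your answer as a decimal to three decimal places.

0.346

First analyser (S_x): P(|+x⟩) = |⟨+x|ψ⟩|² = 36/52.
After stage 1 the state is |+x⟩; P(|+z⟩) = |⟨+z|+x⟩|² = 1/2.
Joint probability = 36/52 × 1/2 = 0.346.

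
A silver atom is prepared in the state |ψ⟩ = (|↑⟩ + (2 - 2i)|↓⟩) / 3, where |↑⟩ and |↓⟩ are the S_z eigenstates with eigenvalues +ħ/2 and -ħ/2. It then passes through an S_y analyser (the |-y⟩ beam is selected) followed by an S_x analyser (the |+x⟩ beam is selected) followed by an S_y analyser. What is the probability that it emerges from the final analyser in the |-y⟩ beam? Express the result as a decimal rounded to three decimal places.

0.181

First analyser (S_y): P(|-y⟩) = |⟨-y|ψ⟩|² = 13/18.
After stage 1 the state is |-y⟩; P(|+x⟩) = |⟨+x|-y⟩|² = 1/2.
After stage 2 the state is |+x⟩; P(|-y⟩) = |⟨-y|+x⟩|² = 1/2.
Joint probability = 13/18 × 1/2 × 1/2 = 0.181.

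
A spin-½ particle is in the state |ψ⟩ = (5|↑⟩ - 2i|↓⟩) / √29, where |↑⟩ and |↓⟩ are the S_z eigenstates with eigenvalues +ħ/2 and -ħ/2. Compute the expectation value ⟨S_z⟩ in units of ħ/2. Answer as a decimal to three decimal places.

⟨σ_z⟩ = |a|² - |b|² divided by |a|²+|b|², with a, b the |↑⟩, |↓⟩ amplitudes.
= (25 - 4)/29 = 21/29.
⟨S_z⟩ = (ħ/2)·⟨σ_z⟩.

0.724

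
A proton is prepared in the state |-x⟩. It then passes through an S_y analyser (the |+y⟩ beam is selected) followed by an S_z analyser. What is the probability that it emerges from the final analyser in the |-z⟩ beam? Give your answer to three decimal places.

First analyser (S_y): from |-x⟩, P(|+y⟩) = 1/2.
After stage 1 the state is |+y⟩; P(|-z⟩) = |⟨-z|+y⟩|² = 1/2.
Joint probability = 1/2 × 1/2 = 0.250.

0.250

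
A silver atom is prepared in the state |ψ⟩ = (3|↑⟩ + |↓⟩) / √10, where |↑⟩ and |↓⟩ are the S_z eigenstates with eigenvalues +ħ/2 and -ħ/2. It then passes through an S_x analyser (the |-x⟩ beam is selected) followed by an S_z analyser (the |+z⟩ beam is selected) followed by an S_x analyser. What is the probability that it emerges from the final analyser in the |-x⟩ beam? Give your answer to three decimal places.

First analyser (S_x): P(|-x⟩) = |⟨-x|ψ⟩|² = 4/20.
After stage 1 the state is |-x⟩; P(|+z⟩) = |⟨+z|-x⟩|² = 1/2.
After stage 2 the state is |+z⟩; P(|-x⟩) = |⟨-x|+z⟩|² = 1/2.
Joint probability = 4/20 × 1/2 × 1/2 = 0.050.

0.050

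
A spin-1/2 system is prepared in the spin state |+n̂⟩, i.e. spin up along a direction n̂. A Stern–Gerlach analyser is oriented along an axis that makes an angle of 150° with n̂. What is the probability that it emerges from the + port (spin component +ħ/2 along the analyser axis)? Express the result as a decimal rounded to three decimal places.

For spin-½, the probability of finding spin-up along an axis at angle θ to the initial spin direction is cos²(θ/2); spin-down is sin²(θ/2).
θ = 150°, so P = cos²(75°) ≈ 0.067.

0.067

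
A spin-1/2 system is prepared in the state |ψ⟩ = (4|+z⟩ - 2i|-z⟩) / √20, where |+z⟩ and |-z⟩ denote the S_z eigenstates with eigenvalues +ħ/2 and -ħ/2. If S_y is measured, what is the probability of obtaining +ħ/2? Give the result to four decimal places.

|+y⟩ = (|+z⟩ + i|-z⟩)/√2, so ⟨+y|ψ⟩ = (2) / (√2·√20).
P = |2|² / 40 = 4/40.

0.1000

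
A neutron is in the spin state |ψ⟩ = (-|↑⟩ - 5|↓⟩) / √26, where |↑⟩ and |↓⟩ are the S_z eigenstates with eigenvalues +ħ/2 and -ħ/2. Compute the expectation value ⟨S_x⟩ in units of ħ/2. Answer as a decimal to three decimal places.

0.385

⟨σ_x⟩ = 2 Re(a* b)/(|a|²+|b|²) with a = -1, b = -5.
a* b = 5, so ⟨σ_x⟩ = 10/26.
⟨S_x⟩ = (ħ/2)·⟨σ_x⟩.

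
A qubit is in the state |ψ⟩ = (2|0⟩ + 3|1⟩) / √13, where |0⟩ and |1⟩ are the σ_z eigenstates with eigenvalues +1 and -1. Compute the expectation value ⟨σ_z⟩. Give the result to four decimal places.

-0.3846

⟨σ_z⟩ = |a|² - |b|² divided by |a|²+|b|², with a, b the |0⟩, |1⟩ amplitudes.
= (4 - 9)/13 = -5/13.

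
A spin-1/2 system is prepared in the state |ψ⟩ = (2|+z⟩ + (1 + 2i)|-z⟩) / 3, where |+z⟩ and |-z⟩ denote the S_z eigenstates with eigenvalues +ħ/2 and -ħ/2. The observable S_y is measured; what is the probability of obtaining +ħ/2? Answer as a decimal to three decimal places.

|+y⟩ = (|+z⟩ + i|-z⟩)/√2, so ⟨+y|ψ⟩ = (4 - i) / (√2·3).
P = |4 - i|² / 18 = 17/18.

0.944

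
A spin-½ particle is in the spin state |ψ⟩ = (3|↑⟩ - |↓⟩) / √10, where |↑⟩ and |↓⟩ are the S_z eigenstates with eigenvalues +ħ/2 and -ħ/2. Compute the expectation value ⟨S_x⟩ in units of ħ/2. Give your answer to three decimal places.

⟨σ_x⟩ = 2 Re(a* b)/(|a|²+|b|²) with a = 3, b = -1.
a* b = -3, so ⟨σ_x⟩ = -6/10.
⟨S_x⟩ = (ħ/2)·⟨σ_x⟩.

-0.600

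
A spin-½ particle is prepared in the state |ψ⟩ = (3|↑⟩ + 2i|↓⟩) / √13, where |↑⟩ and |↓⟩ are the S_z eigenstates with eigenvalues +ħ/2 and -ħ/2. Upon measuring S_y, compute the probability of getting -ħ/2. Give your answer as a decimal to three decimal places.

0.038

|-y⟩ = (|↑⟩ - i|↓⟩)/√2, so ⟨-y|ψ⟩ = (1) / (√2·√13).
P = |1|² / 26 = 1/26.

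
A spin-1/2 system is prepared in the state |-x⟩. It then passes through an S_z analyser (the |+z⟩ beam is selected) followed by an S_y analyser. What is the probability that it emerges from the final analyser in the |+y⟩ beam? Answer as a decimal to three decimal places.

First analyser (S_z): from |-x⟩, P(|+z⟩) = 1/2.
After stage 1 the state is |+z⟩; P(|+y⟩) = |⟨+y|+z⟩|² = 1/2.
Joint probability = 1/2 × 1/2 = 0.250.

0.250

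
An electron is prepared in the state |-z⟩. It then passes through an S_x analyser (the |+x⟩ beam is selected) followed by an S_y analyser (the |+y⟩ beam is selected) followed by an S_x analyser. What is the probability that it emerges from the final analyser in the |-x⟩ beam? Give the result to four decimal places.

0.1250

First analyser (S_x): from |-z⟩, P(|+x⟩) = 1/2.
After stage 1 the state is |+x⟩; P(|+y⟩) = |⟨+y|+x⟩|² = 1/2.
After stage 2 the state is |+y⟩; P(|-x⟩) = |⟨-x|+y⟩|² = 1/2.
Joint probability = 1/2 × 1/2 × 1/2 = 0.1250.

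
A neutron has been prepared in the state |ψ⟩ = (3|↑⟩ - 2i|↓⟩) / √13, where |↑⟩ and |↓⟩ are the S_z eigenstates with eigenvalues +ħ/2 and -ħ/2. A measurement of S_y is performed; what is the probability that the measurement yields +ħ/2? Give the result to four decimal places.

|+y⟩ = (|↑⟩ + i|↓⟩)/√2, so ⟨+y|ψ⟩ = (1) / (√2·√13).
P = |1|² / 26 = 1/26.

0.0385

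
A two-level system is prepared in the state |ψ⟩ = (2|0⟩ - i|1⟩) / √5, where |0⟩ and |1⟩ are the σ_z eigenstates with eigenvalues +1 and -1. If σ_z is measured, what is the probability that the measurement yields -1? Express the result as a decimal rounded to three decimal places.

The -1 outcome corresponds to |1⟩. Its amplitude in |ψ⟩ is -i/√5.
P = |-i|² / 5 = 1/5.

0.200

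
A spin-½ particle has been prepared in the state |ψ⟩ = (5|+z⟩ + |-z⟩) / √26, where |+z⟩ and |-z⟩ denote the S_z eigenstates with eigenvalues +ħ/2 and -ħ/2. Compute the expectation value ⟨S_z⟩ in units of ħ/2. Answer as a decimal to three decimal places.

⟨σ_z⟩ = |a|² - |b|² divided by |a|²+|b|², with a, b the |+z⟩, |-z⟩ amplitudes.
= (25 - 1)/26 = 24/26.
⟨S_z⟩ = (ħ/2)·⟨σ_z⟩.

0.923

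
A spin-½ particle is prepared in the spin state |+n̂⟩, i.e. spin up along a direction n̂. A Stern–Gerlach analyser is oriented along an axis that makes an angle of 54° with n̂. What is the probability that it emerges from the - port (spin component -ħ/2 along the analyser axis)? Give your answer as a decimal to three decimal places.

For spin-½, the probability of finding spin-up along an axis at angle θ to the initial spin direction is cos²(θ/2); spin-down is sin²(θ/2).
θ = 54°, so P = sin²(27°) ≈ 0.206.

0.206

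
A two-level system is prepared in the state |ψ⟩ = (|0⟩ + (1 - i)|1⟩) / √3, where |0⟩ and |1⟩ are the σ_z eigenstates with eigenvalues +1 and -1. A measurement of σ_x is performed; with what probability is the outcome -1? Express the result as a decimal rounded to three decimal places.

0.167

|-x⟩ = (|0⟩ - |1⟩)/√2, so ⟨-x|ψ⟩ = (i) / (√2·√3).
P = |i|² / 6 = 1/6.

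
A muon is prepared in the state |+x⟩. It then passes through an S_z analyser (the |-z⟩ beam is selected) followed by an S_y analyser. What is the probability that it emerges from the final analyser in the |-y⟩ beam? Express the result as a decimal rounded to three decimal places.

0.250

First analyser (S_z): from |+x⟩, P(|-z⟩) = 1/2.
After stage 1 the state is |-z⟩; P(|-y⟩) = |⟨-y|-z⟩|² = 1/2.
Joint probability = 1/2 × 1/2 = 0.250.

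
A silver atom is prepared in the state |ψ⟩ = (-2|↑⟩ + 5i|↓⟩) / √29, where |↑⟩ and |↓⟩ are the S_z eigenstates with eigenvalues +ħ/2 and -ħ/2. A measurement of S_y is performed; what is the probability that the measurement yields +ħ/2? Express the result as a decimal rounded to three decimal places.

|+y⟩ = (|↑⟩ + i|↓⟩)/√2, so ⟨+y|ψ⟩ = (3) / (√2·√29).
P = |3|² / 58 = 9/58.

0.155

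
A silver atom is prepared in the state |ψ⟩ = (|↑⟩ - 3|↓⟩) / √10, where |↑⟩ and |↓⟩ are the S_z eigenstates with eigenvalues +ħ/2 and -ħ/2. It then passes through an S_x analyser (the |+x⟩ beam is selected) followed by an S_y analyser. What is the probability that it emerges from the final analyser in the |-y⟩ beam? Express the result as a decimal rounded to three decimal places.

0.100

First analyser (S_x): P(|+x⟩) = |⟨+x|ψ⟩|² = 4/20.
After stage 1 the state is |+x⟩; P(|-y⟩) = |⟨-y|+x⟩|² = 1/2.
Joint probability = 4/20 × 1/2 = 0.100.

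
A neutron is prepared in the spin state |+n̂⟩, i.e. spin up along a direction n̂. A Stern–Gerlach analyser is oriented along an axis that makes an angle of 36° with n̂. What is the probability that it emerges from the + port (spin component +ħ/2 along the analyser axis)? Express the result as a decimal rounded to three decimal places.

0.905

For spin-½, the probability of finding spin-up along an axis at angle θ to the initial spin direction is cos²(θ/2); spin-down is sin²(θ/2).
θ = 36°, so P = cos²(18°) ≈ 0.905.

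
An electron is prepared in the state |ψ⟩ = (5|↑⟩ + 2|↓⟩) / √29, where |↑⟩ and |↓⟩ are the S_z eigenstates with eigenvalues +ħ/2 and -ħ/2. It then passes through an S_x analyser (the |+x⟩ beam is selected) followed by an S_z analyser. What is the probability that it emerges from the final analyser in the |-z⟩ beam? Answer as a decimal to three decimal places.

0.422

First analyser (S_x): P(|+x⟩) = |⟨+x|ψ⟩|² = 49/58.
After stage 1 the state is |+x⟩; P(|-z⟩) = |⟨-z|+x⟩|² = 1/2.
Joint probability = 49/58 × 1/2 = 0.422.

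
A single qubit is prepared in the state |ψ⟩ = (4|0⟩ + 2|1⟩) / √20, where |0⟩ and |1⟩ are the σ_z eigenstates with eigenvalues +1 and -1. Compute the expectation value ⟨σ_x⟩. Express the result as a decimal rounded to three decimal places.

0.800

⟨σ_x⟩ = 2 Re(a* b)/(|a|²+|b|²) with a = 4, b = 2.
a* b = 8, so ⟨σ_x⟩ = 16/20.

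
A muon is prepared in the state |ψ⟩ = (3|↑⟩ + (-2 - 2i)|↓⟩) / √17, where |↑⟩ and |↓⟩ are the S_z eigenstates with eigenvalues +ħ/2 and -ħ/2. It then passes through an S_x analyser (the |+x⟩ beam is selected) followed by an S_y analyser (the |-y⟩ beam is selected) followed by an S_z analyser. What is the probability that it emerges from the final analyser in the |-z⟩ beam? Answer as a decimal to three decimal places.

First analyser (S_x): P(|+x⟩) = |⟨+x|ψ⟩|² = 5/34.
After stage 1 the state is |+x⟩; P(|-y⟩) = |⟨-y|+x⟩|² = 1/2.
After stage 2 the state is |-y⟩; P(|-z⟩) = |⟨-z|-y⟩|² = 1/2.
Joint probability = 5/34 × 1/2 × 1/2 = 0.037.

0.037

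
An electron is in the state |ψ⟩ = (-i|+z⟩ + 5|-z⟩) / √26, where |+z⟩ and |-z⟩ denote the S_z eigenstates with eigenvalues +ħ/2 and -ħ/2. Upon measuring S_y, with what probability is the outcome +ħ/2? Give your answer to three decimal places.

|+y⟩ = (|+z⟩ + i|-z⟩)/√2, so ⟨+y|ψ⟩ = (-6i) / (√2·√26).
P = |-6i|² / 52 = 36/52.

0.692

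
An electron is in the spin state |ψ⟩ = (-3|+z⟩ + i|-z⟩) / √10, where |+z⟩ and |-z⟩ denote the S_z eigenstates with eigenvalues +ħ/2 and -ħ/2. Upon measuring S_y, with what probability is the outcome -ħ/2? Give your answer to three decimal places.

|-y⟩ = (|+z⟩ - i|-z⟩)/√2, so ⟨-y|ψ⟩ = (-4) / (√2·√10).
P = |-4|² / 20 = 16/20.

0.800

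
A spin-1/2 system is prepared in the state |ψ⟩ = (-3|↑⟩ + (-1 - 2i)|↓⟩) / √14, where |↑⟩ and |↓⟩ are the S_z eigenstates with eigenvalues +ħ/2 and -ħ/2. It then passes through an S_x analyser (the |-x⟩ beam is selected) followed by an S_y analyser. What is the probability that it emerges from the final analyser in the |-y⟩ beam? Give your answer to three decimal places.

First analyser (S_x): P(|-x⟩) = |⟨-x|ψ⟩|² = 8/28.
After stage 1 the state is |-x⟩; P(|-y⟩) = |⟨-y|-x⟩|² = 1/2.
Joint probability = 8/28 × 1/2 = 0.143.

0.143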